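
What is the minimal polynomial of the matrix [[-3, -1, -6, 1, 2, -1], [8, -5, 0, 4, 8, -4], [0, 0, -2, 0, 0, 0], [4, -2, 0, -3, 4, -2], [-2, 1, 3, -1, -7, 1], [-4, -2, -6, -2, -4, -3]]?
m_A(x) = (x + 1)(x + 2)(x + 5)^2

The characteristic polynomial factors as (x + 1)(x + 2)(x + 5)^4. The minimal polynomial is ∏(x - λ)^{k_λ} where k_λ is the size of the largest Jordan block at λ.

For λ = -5: rank(A + 5I) = 3, and the largest Jordan block has size 2 (the smallest k with rank((A + 5I)^k) = rank((A + 5I)^(k+1))).
For λ = -2: rank(A + 2I) = 5, and the largest Jordan block has size 1 (the smallest k with rank((A + 2I)^k) = rank((A + 2I)^(k+1))).
For λ = -1: rank(A + I) = 5, and the largest Jordan block has size 1 (the smallest k with rank((A + I)^k) = rank((A + I)^(k+1))).

So m_A(x) = (x + 1)(x + 2)(x + 5)^2.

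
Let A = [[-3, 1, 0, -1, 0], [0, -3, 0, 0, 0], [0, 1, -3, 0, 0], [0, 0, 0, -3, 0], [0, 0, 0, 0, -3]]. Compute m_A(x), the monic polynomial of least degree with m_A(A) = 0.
The characteristic polynomial factors as (x + 3)^5. The minimal polynomial is ∏(x - λ)^{k_λ} where k_λ is the size of the largest Jordan block at λ.

For λ = -3: rank(A + 3I) = 2, and the largest Jordan block has size 2 (the smallest k with rank((A + 3I)^k) = rank((A + 3I)^(k+1))).

So m_A(x) = (x + 3)^2.

m_A(x) = (x + 3)^2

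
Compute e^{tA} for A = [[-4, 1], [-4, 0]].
A has Jordan form J = [[-2, 1], [0, -2]] with A = PJP^{-1}, so e^{tA} = P e^{tJ} P^{-1}.

For a Jordan block J_k(λ), e^{tJ_k(λ)} = e^{λt} · (I + tN + t^2 N^2/2! + ... + t^{k-1} N^{k-1}/(k-1)!) where N is the nilpotent superdiagonal part.

Assembling the blocks and conjugating back gives the entries of e^{tA} as shown above.

e^{tA} = [[(1 - 2*t)*e^{-2*t}, t*e^{-2*t}], [-4*t*e^{-2*t}, (2*t + 1)*e^{-2*t}]]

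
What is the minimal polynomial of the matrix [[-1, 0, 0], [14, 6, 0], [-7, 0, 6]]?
The characteristic polynomial factors as (x - 6)^2(x + 1). The minimal polynomial is ∏(x - λ)^{k_λ} where k_λ is the size of the largest Jordan block at λ.

For λ = -1: rank(A + I) = 2, and the largest Jordan block has size 1 (the smallest k with rank((A + I)^k) = rank((A + I)^(k+1))).
For λ = 6: rank(A - 6I) = 1, and the largest Jordan block has size 1 (the smallest k with rank((A - 6I)^k) = rank((A - 6I)^(k+1))).

So m_A(x) = (x - 6)(x + 1).

m_A(x) = (x - 6)(x + 1)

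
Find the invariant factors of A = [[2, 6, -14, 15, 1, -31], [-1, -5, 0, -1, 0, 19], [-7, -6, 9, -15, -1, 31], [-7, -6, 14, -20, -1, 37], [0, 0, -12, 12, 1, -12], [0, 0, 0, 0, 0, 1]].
The Jordan structure of A has elementary divisors (x + 5)^2, (x + 5), (x - 1)^2, (x - 1). Arranging the block sizes at each eigenvalue in decreasing order and taking row products gives the invariant factors.

Invariant factors (smallest first, each dividing the next): (x - 1)(x + 5), (x - 1)^2(x + 5)^2.

Check: the last factor (x - 1)^2(x + 5)^2 is the minimal polynomial, and the product (x - 1)^3(x + 5)^3 is the characteristic polynomial.

(x - 1)(x + 5), (x - 1)^2(x + 5)^2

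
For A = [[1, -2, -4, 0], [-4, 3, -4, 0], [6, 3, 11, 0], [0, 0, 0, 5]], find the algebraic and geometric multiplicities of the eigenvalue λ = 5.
The characteristic polynomial is (x - 5)^4, so the factor x - 5 appears with exponent 4: the algebraic multiplicity is 4.

rank(A - 5I) = 1, so the eigenspace has dimension 4 - 1 = 3: the geometric multiplicity is 3.

Since 3 < 4, A is not diagonalizable.

algebraic multiplicity 4, geometric multiplicity 3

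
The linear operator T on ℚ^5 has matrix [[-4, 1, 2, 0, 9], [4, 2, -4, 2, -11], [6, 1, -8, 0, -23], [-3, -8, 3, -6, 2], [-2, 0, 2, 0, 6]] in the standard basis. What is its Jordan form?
The characteristic polynomial is det(xI - A) = (x + 2)^5, so the eigenvalues are -2 (algebraic multiplicity 5).

For λ = -2: rank(A + 2I) = 3, rank((A + 2I)^2) = 1, rank((A + 2I)^3) = 0. The eigenspace has dimension 5 - 3 = 2, so there are 2 Jordan blocks; the rank sequence gives block sizes [3, 2].

Assembling the blocks gives the Jordan form J above.

J = [[-2, 1, 0, 0, 0], [0, -2, 1, 0, 0], [0, 0, -2, 0, 0], [0, 0, 0, -2, 1], [0, 0, 0, 0, -2]]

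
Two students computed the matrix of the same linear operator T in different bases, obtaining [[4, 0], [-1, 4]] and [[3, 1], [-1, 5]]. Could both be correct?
Yes.

Two matrices over a field are similar if and only if they have the same invariant factors.

Both A and B have characteristic polynomial (x - 4)^2 and minimal polynomial (x - 4)^2. Computing further, both have invariant factors (x - 4)^2. Hence A and B are similar.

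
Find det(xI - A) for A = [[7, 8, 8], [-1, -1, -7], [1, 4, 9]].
χ_A(x) = (x - 5)^3

xI - A = [[x - 7, -8, -8], [1, x + 1, 7], [-1, -4, x - 9]].

Expanding det(xI - A) along the first row:
det(xI - A) = + (x - 7)·det([[x + 1, 7], [-4, x - 9]]) - (-8)·det([[1, 7], [-1, x - 9]]) + (-8)·det([[1, x + 1], [-1, -4]]).

Evaluating gives χ_A(x) = x^3 - 15x^2 + 75x - 125 = (x - 5)^3.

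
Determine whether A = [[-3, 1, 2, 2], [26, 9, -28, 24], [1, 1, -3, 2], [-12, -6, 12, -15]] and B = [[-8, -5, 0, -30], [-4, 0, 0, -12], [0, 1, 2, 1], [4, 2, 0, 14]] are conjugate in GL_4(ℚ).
trace(A) = -12 but trace(B) = 8. The trace is a similarity invariant, so A and B are not similar.

No.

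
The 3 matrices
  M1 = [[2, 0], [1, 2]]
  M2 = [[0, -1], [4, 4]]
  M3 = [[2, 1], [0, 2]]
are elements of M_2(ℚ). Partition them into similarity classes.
1 class: {M1, M2, M3}

Characteristic polynomials: χ_{M1} = (x - 2)^2, χ_{M2} = (x - 2)^2, χ_{M3} = (x - 2)^2.

{M1, M2, M3}: invariant factors (x - 2)^2.

Matrices are similar if and only if their invariant-factor lists agree; the partition into similarity classes is {M1, M2, M3}.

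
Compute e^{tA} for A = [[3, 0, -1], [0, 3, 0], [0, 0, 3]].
A has Jordan form J = [[3, 1, 0], [0, 3, 0], [0, 0, 3]] with A = PJP^{-1}, so e^{tA} = P e^{tJ} P^{-1}.

For a Jordan block J_k(λ), e^{tJ_k(λ)} = e^{λt} · (I + tN + t^2 N^2/2! + ... + t^{k-1} N^{k-1}/(k-1)!) where N is the nilpotent superdiagonal part.

Assembling the blocks and conjugating back gives the entries of e^{tA} as shown above.

e^{tA} = [[e^{3*t}, 0, -t*e^{3*t}], [0, e^{3*t}, 0], [0, 0, e^{3*t}]]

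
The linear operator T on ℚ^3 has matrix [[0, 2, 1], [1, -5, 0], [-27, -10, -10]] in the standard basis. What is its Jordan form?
The characteristic polynomial is det(xI - A) = (x + 5)^3, so the eigenvalues are -5 (algebraic multiplicity 3).

For λ = -5: rank(A + 5I) = 2, rank((A + 5I)^2) = 1, rank((A + 5I)^3) = 0. The eigenspace has dimension 3 - 2 = 1, so there is 1 Jordan block; the rank sequence gives block sizes [3].

Assembling the blocks gives the Jordan form J above.

J = [[-5, 1, 0], [0, -5, 1], [0, 0, -5]]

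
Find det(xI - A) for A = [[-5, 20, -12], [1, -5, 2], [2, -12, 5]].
χ_A(x) = (x - 1)(x + 3)^2

xI - A = [[x + 5, -20, 12], [-1, x + 5, -2], [-2, 12, x - 5]].

Expanding det(xI - A) along the first row:
det(xI - A) = + (x + 5)·det([[x + 5, -2], [12, x - 5]]) - (-20)·det([[-1, -2], [-2, x - 5]]) + (12)·det([[-1, x + 5], [-2, 12]]).

Evaluating gives χ_A(x) = x^3 + 5x^2 + 3x - 9 = (x - 1)(x + 3)^2.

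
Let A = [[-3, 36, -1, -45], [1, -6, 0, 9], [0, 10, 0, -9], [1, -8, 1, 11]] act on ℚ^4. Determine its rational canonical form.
The invariant factors of A (the non-unit diagonal entries of the Smith normal form of xI - A over ℚ[x]) are (x^2 - x + 4)^2, each dividing the next. The characteristic polynomial is their product, (x^2 - x + 4)^2.

The rational canonical form is the block-diagonal matrix of companion matrices C(f_i):
R = [[0, 0, 0, -16], [1, 0, 0, 8], [0, 1, 0, -9], [0, 0, 1, 2]].

Note the characteristic polynomial does not split into linear factors over ℚ, so A has no Jordan form over ℚ; the rational canonical form exists over any field.

R = [[0, 0, 0, -16], [1, 0, 0, 8], [0, 1, 0, -9], [0, 0, 1, 2]]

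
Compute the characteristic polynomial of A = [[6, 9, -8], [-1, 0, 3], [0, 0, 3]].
xI - A = [[x - 6, -9, 8], [1, x, -3], [0, 0, x - 3]].

Expanding det(xI - A) along the first row:
det(xI - A) = + (x - 6)·det([[x, -3], [0, x - 3]]) - (-9)·det([[1, -3], [0, x - 3]]) + (8)·det([[1, x], [0, 0]]).

Evaluating gives χ_A(x) = x^3 - 9x^2 + 27x - 27 = (x - 3)^3.

χ_A(x) = (x - 3)^3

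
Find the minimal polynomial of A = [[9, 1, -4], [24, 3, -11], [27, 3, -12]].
m_A(x) = x^3

The characteristic polynomial factors as x^3. The minimal polynomial is ∏(x - λ)^{k_λ} where k_λ is the size of the largest Jordan block at λ.

For λ = 0: rank(A) = 2, and the largest Jordan block has size 3 (the smallest k with rank(A^k) = rank(A^(k+1))).

So m_A(x) = x^3.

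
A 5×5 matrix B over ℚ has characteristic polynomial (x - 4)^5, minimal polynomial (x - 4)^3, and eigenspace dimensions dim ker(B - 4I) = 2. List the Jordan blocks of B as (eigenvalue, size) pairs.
Jordan blocks: (4, 3), (4, 2)

λ = 4: algebraic multiplicity 5 (exponent in χ_B), largest block size 3 (exponent in m_B), 2 blocks (geometric multiplicity). These force block sizes [3, 2].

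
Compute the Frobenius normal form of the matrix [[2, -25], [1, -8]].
R = [[0, -9], [1, -6]]

The invariant factors of A (the non-unit diagonal entries of the Smith normal form of xI - A over ℚ[x]) are (x + 3)^2, each dividing the next. The characteristic polynomial is their product, (x + 3)^2.

The rational canonical form is the block-diagonal matrix of companion matrices C(f_i):
R = [[0, -9], [1, -6]].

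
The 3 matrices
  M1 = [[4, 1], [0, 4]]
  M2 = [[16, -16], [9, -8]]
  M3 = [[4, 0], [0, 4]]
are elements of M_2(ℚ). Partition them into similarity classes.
2 classes: {M1, M2}, {M3}

Characteristic polynomials: χ_{M1} = (x - 4)^2, χ_{M2} = (x - 4)^2, χ_{M3} = (x - 4)^2.

{M1, M2}: invariant factors (x - 4)^2.

{M3}: invariant factors x - 4, x - 4.

Matrices are similar if and only if their invariant-factor lists agree; the partition into similarity classes is {M1, M2}, {M3}.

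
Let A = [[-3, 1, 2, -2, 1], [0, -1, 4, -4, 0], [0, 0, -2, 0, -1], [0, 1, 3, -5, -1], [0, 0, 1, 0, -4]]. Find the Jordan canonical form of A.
The characteristic polynomial is det(xI - A) = (x + 3)^5, so the eigenvalues are -3 (algebraic multiplicity 5).

For λ = -3: rank(A + 3I) = 3, rank((A + 3I)^2) = 1, rank((A + 3I)^3) = 0. The eigenspace has dimension 5 - 3 = 2, so there are 2 Jordan blocks; the rank sequence gives block sizes [3, 2].

Assembling the blocks gives the Jordan form J above.

J = [[-3, 1, 0, 0, 0], [0, -3, 1, 0, 0], [0, 0, -3, 0, 0], [0, 0, 0, -3, 1], [0, 0, 0, 0, -3]]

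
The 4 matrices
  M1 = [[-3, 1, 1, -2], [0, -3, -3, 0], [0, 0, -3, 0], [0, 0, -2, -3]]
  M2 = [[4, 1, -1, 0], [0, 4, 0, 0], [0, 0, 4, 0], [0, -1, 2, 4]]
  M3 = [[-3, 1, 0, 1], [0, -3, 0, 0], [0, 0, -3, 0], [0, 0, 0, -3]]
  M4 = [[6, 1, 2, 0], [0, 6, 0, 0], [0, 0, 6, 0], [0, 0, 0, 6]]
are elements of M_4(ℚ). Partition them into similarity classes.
4 classes: {M1}, {M2}, {M3}, {M4}

Characteristic polynomials: χ_{M1} = (x + 3)^4, χ_{M2} = (x - 4)^4, χ_{M3} = (x + 3)^4, χ_{M4} = (x - 6)^4.

{M1}: invariant factors x + 3, (x + 3)^3.

{M2}: invariant factors (x - 4)^2, (x - 4)^2.

{M3}: invariant factors x + 3, x + 3, (x + 3)^2.

{M4}: invariant factors x - 6, x - 6, (x - 6)^2.

Matrices are similar if and only if their invariant-factor lists agree; the partition into similarity classes is {M1}, {M2}, {M3}, {M4}.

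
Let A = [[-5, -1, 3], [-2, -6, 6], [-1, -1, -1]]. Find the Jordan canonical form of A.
J = [[-4, 1, 0], [0, -4, 0], [0, 0, -4]]

The characteristic polynomial is det(xI - A) = (x + 4)^3, so the eigenvalues are -4 (algebraic multiplicity 3).

For λ = -4: rank(A + 4I) = 1, rank((A + 4I)^2) = 0. The eigenspace has dimension 3 - 1 = 2, so there are 2 Jordan blocks; the rank sequence gives block sizes [2, 1].

Assembling the blocks gives the Jordan form J above.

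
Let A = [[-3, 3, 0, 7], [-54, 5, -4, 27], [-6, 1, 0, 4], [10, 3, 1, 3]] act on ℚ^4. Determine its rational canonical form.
R = [[0, 0, 0, -5], [1, 0, 0, 11], [0, 1, 0, -2], [0, 0, 1, 5]]

The invariant factors of A (the non-unit diagonal entries of the Smith normal form of xI - A over ℚ[x]) are (x - 5)(x^3 + 2x - 1), each dividing the next. The characteristic polynomial is their product, (x - 5)(x^3 + 2x - 1).

The rational canonical form is the block-diagonal matrix of companion matrices C(f_i):
R = [[0, 0, 0, -5], [1, 0, 0, 11], [0, 1, 0, -2], [0, 0, 1, 5]].

Note the characteristic polynomial does not split into linear factors over ℚ, so A has no Jordan form over ℚ; the rational canonical form exists over any field.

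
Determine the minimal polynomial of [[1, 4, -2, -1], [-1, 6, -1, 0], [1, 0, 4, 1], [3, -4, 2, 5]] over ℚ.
The characteristic polynomial factors as (x - 4)^4. The minimal polynomial is ∏(x - λ)^{k_λ} where k_λ is the size of the largest Jordan block at λ.

For λ = 4: rank(A - 4I) = 2, and the largest Jordan block has size 2 (the smallest k with rank((A - 4I)^k) = rank((A - 4I)^(k+1))).

So m_A(x) = (x - 4)^2.

m_A(x) = (x - 4)^2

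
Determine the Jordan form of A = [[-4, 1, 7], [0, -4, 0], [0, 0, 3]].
The characteristic polynomial is det(xI - A) = (x - 3)(x + 4)^2, so the eigenvalues are -4 (algebraic multiplicity 2), 3 (algebraic multiplicity 1).

For λ = -4: rank(A + 4I) = 2, rank((A + 4I)^2) = 1. The eigenspace has dimension 3 - 2 = 1, so there is 1 Jordan block; the rank sequence gives block sizes [2].

For λ = 3: algebraic multiplicity 1 gives one 1×1 block.

Assembling the blocks gives the Jordan form J above.

J = [[-4, 1, 0], [0, -4, 0], [0, 0, 3]]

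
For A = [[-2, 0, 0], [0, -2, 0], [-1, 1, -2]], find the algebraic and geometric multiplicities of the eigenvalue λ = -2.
algebraic multiplicity 3, geometric multiplicity 2

The characteristic polynomial is (x + 2)^3, so the factor x + 2 appears with exponent 3: the algebraic multiplicity is 3.

rank(A + 2I) = 1, so the eigenspace has dimension 3 - 1 = 2: the geometric multiplicity is 2.

Since 2 < 3, A is not diagonalizable.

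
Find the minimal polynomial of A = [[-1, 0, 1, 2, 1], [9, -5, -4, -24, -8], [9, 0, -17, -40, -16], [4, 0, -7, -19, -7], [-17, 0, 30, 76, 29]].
The characteristic polynomial factors as (x + 1)^3(x + 5)^2. The minimal polynomial is ∏(x - λ)^{k_λ} where k_λ is the size of the largest Jordan block at λ.

For λ = -5: rank(A + 5I) = 3, and the largest Jordan block has size 1 (the smallest k with rank((A + 5I)^k) = rank((A + 5I)^(k+1))).
For λ = -1: rank(A + I) = 4, and the largest Jordan block has size 3 (the smallest k with rank((A + I)^k) = rank((A + I)^(k+1))).

So m_A(x) = (x + 1)^3(x + 5).

m_A(x) = (x + 1)^3(x + 5)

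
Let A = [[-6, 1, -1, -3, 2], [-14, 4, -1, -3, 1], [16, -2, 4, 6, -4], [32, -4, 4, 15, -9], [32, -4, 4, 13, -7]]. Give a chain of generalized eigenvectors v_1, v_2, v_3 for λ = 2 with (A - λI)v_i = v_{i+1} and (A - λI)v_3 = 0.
v_1 = [[0, 0, 1, 0, 0]]^T, v_2 = [[-1, -1, 2, 4, 4]]^T, v_3 = [[1, 2, -2, -4, -4]]^T

We seek v_1 ∈ ker((A - 2I)^3) \ ker((A - 2I)^2), then set v_{i+1} = (A - 2I) v_i.

One such chain is v_1 = [[0, 0, 1, 0, 0]]^T, v_2 = [[-1, -1, 2, 4, 4]]^T, v_3 = [[1, 2, -2, -4, -4]]^T. Check: (A - 2I) v_3 = [[0, 0, 0, 0, 0]]^T = 0.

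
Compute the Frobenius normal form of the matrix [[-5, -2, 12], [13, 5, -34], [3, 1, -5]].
R = [[0, 0, 5], [1, 0, 1], [0, 1, -5]]

The invariant factors of A (the non-unit diagonal entries of the Smith normal form of xI - A over ℚ[x]) are (x - 1)(x + 1)(x + 5), each dividing the next. The characteristic polynomial is their product, (x - 1)(x + 1)(x + 5).

The rational canonical form is the block-diagonal matrix of companion matrices C(f_i):
R = [[0, 0, 5], [1, 0, 1], [0, 1, -5]].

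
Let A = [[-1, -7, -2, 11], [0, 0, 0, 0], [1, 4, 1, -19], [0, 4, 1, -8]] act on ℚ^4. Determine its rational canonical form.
R = [[0, 0, 0, 0], [1, 0, 0, -16], [0, 1, 0, -20], [0, 0, 1, -8]]

The invariant factors of A (the non-unit diagonal entries of the Smith normal form of xI - A over ℚ[x]) are x(x + 2)^2(x + 4), each dividing the next. The characteristic polynomial is their product, x(x + 2)^2(x + 4).

The rational canonical form is the block-diagonal matrix of companion matrices C(f_i):
R = [[0, 0, 0, 0], [1, 0, 0, -16], [0, 1, 0, -20], [0, 0, 1, -8]].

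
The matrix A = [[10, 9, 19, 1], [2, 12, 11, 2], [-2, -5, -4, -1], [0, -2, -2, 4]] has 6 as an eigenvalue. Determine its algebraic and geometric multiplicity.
algebraic multiplicity 2, geometric multiplicity 2

The characteristic polynomial is (x - 6)^2(x - 5)^2, so the factor x - 6 appears with exponent 2: the algebraic multiplicity is 2.

rank(A - 6I) = 2, so the eigenspace has dimension 4 - 2 = 2: the geometric multiplicity is 2.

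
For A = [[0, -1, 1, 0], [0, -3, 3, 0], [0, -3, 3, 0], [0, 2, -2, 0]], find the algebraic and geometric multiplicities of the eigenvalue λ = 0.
algebraic multiplicity 4, geometric multiplicity 3

The characteristic polynomial is x^4, so the factor x appears with exponent 4: the algebraic multiplicity is 4.

rank(A) = 1, so the eigenspace has dimension 4 - 1 = 3: the geometric multiplicity is 3.

Since 3 < 4, A is not diagonalizable.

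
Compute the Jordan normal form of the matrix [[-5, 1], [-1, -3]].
The characteristic polynomial is det(xI - A) = (x + 4)^2, so the eigenvalues are -4 (algebraic multiplicity 2).

For λ = -4: rank(A + 4I) = 1, rank((A + 4I)^2) = 0. The eigenspace has dimension 2 - 1 = 1, so there is 1 Jordan block; the rank sequence gives block sizes [2].

Assembling the blocks gives the Jordan form J above.

J = [[-4, 1], [0, -4]]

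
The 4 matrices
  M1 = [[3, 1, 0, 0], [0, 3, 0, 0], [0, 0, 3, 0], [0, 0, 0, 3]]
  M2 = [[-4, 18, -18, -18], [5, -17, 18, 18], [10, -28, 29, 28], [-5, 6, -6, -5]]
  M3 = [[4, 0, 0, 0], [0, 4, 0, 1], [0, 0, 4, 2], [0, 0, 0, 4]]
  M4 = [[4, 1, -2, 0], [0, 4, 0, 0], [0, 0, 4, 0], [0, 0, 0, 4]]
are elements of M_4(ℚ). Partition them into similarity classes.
3 classes: {M1}, {M2}, {M3, M4}

Characteristic polynomials: χ_{M1} = (x - 3)^4, χ_{M2} = (x - 5)(x - 1)^2(x + 4), χ_{M3} = (x - 4)^4, χ_{M4} = (x - 4)^4.

{M1}: invariant factors x - 3, x - 3, (x - 3)^2.

{M2}: invariant factors x - 1, (x - 5)(x - 1)(x + 4).

{M3, M4}: invariant factors x - 4, x - 4, (x - 4)^2.

Matrices are similar if and only if their invariant-factor lists agree; the partition into similarity classes is {M1}, {M2}, {M3, M4}.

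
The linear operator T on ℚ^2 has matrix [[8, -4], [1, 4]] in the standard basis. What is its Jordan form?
The characteristic polynomial is det(xI - A) = (x - 6)^2, so the eigenvalues are 6 (algebraic multiplicity 2).

For λ = 6: rank(A - 6I) = 1, rank((A - 6I)^2) = 0. The eigenspace has dimension 2 - 1 = 1, so there is 1 Jordan block; the rank sequence gives block sizes [2].

Assembling the blocks gives the Jordan form J above.

J = [[6, 1], [0, 6]]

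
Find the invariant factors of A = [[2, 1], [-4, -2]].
The Jordan structure of A has elementary divisors x^2. Arranging the block sizes at each eigenvalue in decreasing order and taking row products gives the invariant factors.

Invariant factors (smallest first, each dividing the next): x^2.

Check: the last factor x^2 is the minimal polynomial, and the product x^2 is the characteristic polynomial.

x^2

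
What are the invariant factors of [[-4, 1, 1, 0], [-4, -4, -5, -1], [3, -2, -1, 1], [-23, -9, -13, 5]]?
The Jordan structure of A has elementary divisors (x + 5)^2, (x - 3)^2. Arranging the block sizes at each eigenvalue in decreasing order and taking row products gives the invariant factors.

Invariant factors (smallest first, each dividing the next): (x - 3)^2(x + 5)^2.

Check: the last factor (x - 3)^2(x + 5)^2 is the minimal polynomial, and the product (x - 3)^2(x + 5)^2 is the characteristic polynomial.

(x - 3)^2(x + 5)^2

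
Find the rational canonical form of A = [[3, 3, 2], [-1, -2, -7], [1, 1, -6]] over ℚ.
R = [[0, 0, 20], [1, 0, 4], [0, 1, -5]]

The invariant factors of A (the non-unit diagonal entries of the Smith normal form of xI - A over ℚ[x]) are (x - 2)(x + 2)(x + 5), each dividing the next. The characteristic polynomial is their product, (x - 2)(x + 2)(x + 5).

The rational canonical form is the block-diagonal matrix of companion matrices C(f_i):
R = [[0, 0, 20], [1, 0, 4], [0, 1, -5]].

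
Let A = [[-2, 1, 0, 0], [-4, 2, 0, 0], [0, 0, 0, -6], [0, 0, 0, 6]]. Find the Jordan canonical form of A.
J = [[0, 1, 0, 0], [0, 0, 0, 0], [0, 0, 0, 0], [0, 0, 0, 6]]

The characteristic polynomial is det(xI - A) = x^3(x - 6), so the eigenvalues are 0 (algebraic multiplicity 3), 6 (algebraic multiplicity 1).

For λ = 0: rank(A) = 2, rank(A^2) = 1. The eigenspace has dimension 4 - 2 = 2, so there are 2 Jordan blocks; the rank sequence gives block sizes [2, 1].

For λ = 6: algebraic multiplicity 1 gives one 1×1 block.

Assembling the blocks gives the Jordan form J above.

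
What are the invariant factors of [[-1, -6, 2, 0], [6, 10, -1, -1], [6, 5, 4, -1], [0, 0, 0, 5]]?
x - 5, (x - 5)^2(x - 3)

The Jordan structure of A has elementary divisors (x - 3), (x - 5)^2, (x - 5). Arranging the block sizes at each eigenvalue in decreasing order and taking row products gives the invariant factors.

Invariant factors (smallest first, each dividing the next): x - 5, (x - 5)^2(x - 3).

Check: the last factor (x - 5)^2(x - 3) is the minimal polynomial, and the product (x - 5)^3(x - 3) is the characteristic polynomial.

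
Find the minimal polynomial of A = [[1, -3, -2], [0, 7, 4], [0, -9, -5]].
The characteristic polynomial factors as (x - 1)^3. The minimal polynomial is ∏(x - λ)^{k_λ} where k_λ is the size of the largest Jordan block at λ.

For λ = 1: rank(A - I) = 1, and the largest Jordan block has size 2 (the smallest k with rank((A - I)^k) = rank((A - I)^(k+1))).

So m_A(x) = (x - 1)^2.

m_A(x) = (x - 1)^2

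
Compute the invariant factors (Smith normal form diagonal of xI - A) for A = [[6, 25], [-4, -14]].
The Jordan structure of A has elementary divisors (x + 4)^2. Arranging the block sizes at each eigenvalue in decreasing order and taking row products gives the invariant factors.

Invariant factors (smallest first, each dividing the next): (x + 4)^2.

Check: the last factor (x + 4)^2 is the minimal polynomial, and the product (x + 4)^2 is the characteristic polynomial.

(x + 4)^2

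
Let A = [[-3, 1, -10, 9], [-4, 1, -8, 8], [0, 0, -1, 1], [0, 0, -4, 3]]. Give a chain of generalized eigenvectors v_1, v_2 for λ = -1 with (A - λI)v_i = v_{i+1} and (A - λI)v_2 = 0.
We seek v_1 ∈ ker((A + I)^2) \ ker(A + I), then set v_{i+1} = (A + I) v_i.

One such chain is v_1 = [[0, 1, 0, 0]]^T, v_2 = [[1, 2, 0, 0]]^T. Check: (A + I) v_2 = [[0, 0, 0, 0]]^T = 0.

v_1 = [[0, 1, 0, 0]]^T, v_2 = [[1, 2, 0, 0]]^T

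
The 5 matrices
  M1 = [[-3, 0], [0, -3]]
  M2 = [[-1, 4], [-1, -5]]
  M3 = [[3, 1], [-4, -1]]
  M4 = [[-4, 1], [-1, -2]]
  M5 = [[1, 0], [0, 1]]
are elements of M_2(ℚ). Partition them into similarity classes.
Characteristic polynomials: χ_{M1} = (x + 3)^2, χ_{M2} = (x + 3)^2, χ_{M3} = (x - 1)^2, χ_{M4} = (x + 3)^2, χ_{M5} = (x - 1)^2.

{M1}: invariant factors x + 3, x + 3.

{M2, M4}: invariant factors (x + 3)^2.

{M3}: invariant factors (x - 1)^2.

{M5}: invariant factors x - 1, x - 1.

Matrices are similar if and only if their invariant-factor lists agree; the partition into similarity classes is {M1}, {M2, M4}, {M3}, {M5}.

4 classes: {M1}, {M2, M4}, {M3}, {M5}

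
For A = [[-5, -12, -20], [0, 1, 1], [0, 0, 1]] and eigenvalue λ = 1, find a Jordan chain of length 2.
v_1 = [[-1, -1, 1]]^T, v_2 = [[-2, 1, 0]]^T

We seek v_1 ∈ ker((A - I)^2) \ ker(A - I), then set v_{i+1} = (A - I) v_i.

One such chain is v_1 = [[-1, -1, 1]]^T, v_2 = [[-2, 1, 0]]^T. Check: (A - I) v_2 = [[0, 0, 0]]^T = 0.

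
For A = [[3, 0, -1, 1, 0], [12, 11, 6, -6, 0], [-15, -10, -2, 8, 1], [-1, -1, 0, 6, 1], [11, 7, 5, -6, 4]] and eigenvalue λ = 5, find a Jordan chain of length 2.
We seek v_1 ∈ ker((A - 5I)^2) \ ker(A - 5I), then set v_{i+1} = (A - 5I) v_i.

One such chain is v_1 = [[0, -1, 1, 0, -1]]^T, v_2 = [[-1, 0, 2, 0, -1]]^T. Check: (A - 5I) v_2 = [[0, 0, 0, 0, 0]]^T = 0.

v_1 = [[0, -1, 1, 0, -1]]^T, v_2 = [[-1, 0, 2, 0, -1]]^T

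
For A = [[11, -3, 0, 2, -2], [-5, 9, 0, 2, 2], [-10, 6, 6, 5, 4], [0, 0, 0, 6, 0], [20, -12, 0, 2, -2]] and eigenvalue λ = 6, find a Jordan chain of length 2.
v_1 = [[0, 1, 3, 0, -2]]^T, v_2 = [[1, -1, -2, 0, 4]]^T

We seek v_1 ∈ ker((A - 6I)^2) \ ker(A - 6I), then set v_{i+1} = (A - 6I) v_i.

One such chain is v_1 = [[0, 1, 3, 0, -2]]^T, v_2 = [[1, -1, -2, 0, 4]]^T. Check: (A - 6I) v_2 = [[0, 0, 0, 0, 0]]^T = 0.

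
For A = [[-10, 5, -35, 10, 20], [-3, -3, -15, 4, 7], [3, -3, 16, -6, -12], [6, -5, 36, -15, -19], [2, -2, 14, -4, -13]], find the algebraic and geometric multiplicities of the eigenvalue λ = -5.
The characteristic polynomial is (x + 5)^5, so the factor x + 5 appears with exponent 5: the algebraic multiplicity is 5.

rank(A + 5I) = 2, so the eigenspace has dimension 5 - 2 = 3: the geometric multiplicity is 3.

Since 3 < 5, A is not diagonalizable.

algebraic multiplicity 5, geometric multiplicity 3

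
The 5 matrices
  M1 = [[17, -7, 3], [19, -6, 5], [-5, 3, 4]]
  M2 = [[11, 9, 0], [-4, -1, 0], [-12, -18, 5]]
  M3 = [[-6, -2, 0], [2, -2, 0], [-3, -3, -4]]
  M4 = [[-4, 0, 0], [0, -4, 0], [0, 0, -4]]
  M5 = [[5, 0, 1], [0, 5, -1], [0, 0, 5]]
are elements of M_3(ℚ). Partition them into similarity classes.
4 classes: {M1}, {M2, M5}, {M3}, {M4}

Characteristic polynomials: χ_{M1} = (x - 5)^3, χ_{M2} = (x - 5)^3, χ_{M3} = (x + 4)^3, χ_{M4} = (x + 4)^3, χ_{M5} = (x - 5)^3.

{M1}: invariant factors (x - 5)^3.

{M2, M5}: invariant factors x - 5, (x - 5)^2.

{M3}: invariant factors x + 4, (x + 4)^2.

{M4}: invariant factors x + 4, x + 4, x + 4.

Matrices are similar if and only if their invariant-factor lists agree; the partition into similarity classes is {M1}, {M2, M5}, {M3}, {M4}.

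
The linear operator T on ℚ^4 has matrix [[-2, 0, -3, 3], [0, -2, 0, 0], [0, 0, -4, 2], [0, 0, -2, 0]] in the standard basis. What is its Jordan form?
The characteristic polynomial is det(xI - A) = (x + 2)^4, so the eigenvalues are -2 (algebraic multiplicity 4).

For λ = -2: rank(A + 2I) = 1, rank((A + 2I)^2) = 0. The eigenspace has dimension 4 - 1 = 3, so there are 3 Jordan blocks; the rank sequence gives block sizes [2, 1, 1].

Assembling the blocks gives the Jordan form J above.

J = [[-2, 1, 0, 0], [0, -2, 0, 0], [0, 0, -2, 0], [0, 0, 0, -2]]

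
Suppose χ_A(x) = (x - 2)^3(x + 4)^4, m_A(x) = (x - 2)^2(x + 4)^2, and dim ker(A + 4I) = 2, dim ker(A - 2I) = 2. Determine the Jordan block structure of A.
λ = -4: algebraic multiplicity 4 (exponent in χ_A), largest block size 2 (exponent in m_A), 2 blocks (geometric multiplicity). These force block sizes [2, 2].
λ = 2: algebraic multiplicity 3 (exponent in χ_A), largest block size 2 (exponent in m_A), 2 blocks (geometric multiplicity). These force block sizes [2, 1].

Jordan blocks: (-4, 2), (-4, 2), (2, 2), (2, 1)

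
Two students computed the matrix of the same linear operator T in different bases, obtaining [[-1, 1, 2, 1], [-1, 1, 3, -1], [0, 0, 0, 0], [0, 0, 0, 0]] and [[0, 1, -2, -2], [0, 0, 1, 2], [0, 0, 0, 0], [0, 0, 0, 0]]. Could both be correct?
Yes.

Two matrices over a field are similar if and only if they have the same invariant factors.

Both A and B have characteristic polynomial x^4 and minimal polynomial x^3. Computing further, both have invariant factors x, x^3. Hence A and B are similar.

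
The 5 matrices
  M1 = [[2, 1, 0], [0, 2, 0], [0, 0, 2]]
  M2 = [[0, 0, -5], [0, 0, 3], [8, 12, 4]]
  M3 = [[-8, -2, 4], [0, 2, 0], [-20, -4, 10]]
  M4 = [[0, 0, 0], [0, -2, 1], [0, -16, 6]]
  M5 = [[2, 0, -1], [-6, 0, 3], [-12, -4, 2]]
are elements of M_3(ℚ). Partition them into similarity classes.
Characteristic polynomials: χ_{M1} = (x - 2)^3, χ_{M2} = x(x - 2)^2, χ_{M3} = x(x - 2)^2, χ_{M4} = x(x - 2)^2, χ_{M5} = x(x - 2)^2.

{M1}: invariant factors x - 2, (x - 2)^2.

{M2, M4, M5}: invariant factors x(x - 2)^2.

{M3}: invariant factors x - 2, x(x - 2).

Matrices are similar if and only if their invariant-factor lists agree; the partition into similarity classes is {M1}, {M2, M4, M5}, {M3}.

3 classes: {M1}, {M2, M4, M5}, {M3}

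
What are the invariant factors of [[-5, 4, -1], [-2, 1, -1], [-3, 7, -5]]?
(x + 3)^3

The Jordan structure of A has elementary divisors (x + 3)^3. Arranging the block sizes at each eigenvalue in decreasing order and taking row products gives the invariant factors.

Invariant factors (smallest first, each dividing the next): (x + 3)^3.

Check: the last factor (x + 3)^3 is the minimal polynomial, and the product (x + 3)^3 is the characteristic polynomial.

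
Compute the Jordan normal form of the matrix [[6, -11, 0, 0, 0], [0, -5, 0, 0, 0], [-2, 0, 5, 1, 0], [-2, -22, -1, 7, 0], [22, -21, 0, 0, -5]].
J = [[-5, 1, 0, 0, 0], [0, -5, 0, 0, 0], [0, 0, 6, 1, 0], [0, 0, 0, 6, 0], [0, 0, 0, 0, 6]]

The characteristic polynomial is det(xI - A) = (x - 6)^3(x + 5)^2, so the eigenvalues are -5 (algebraic multiplicity 2), 6 (algebraic multiplicity 3).

For λ = -5: rank(A + 5I) = 4, rank((A + 5I)^2) = 3. The eigenspace has dimension 5 - 4 = 1, so there is 1 Jordan block; the rank sequence gives block sizes [2].

For λ = 6: rank(A - 6I) = 3, rank((A - 6I)^2) = 2. The eigenspace has dimension 5 - 3 = 2, so there are 2 Jordan blocks; the rank sequence gives block sizes [2, 1].

Assembling the blocks gives the Jordan form J above.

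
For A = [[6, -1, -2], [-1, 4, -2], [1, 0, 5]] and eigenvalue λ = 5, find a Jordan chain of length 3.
We seek v_1 ∈ ker((A - 5I)^3) \ ker((A - 5I)^2), then set v_{i+1} = (A - 5I) v_i.

One such chain is v_1 = [[0, -1, 0]]^T, v_2 = [[1, 1, 0]]^T, v_3 = [[0, -2, 1]]^T. Check: (A - 5I) v_3 = [[0, 0, 0]]^T = 0.

v_1 = [[0, -1, 0]]^T, v_2 = [[1, 1, 0]]^T, v_3 = [[0, -2, 1]]^T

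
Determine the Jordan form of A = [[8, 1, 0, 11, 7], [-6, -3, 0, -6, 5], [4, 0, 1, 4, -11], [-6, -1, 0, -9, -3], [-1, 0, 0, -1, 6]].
The characteristic polynomial is det(xI - A) = (x - 4)^2(x - 1)(x + 3)^2, so the eigenvalues are -3 (algebraic multiplicity 2), 1 (algebraic multiplicity 1), 4 (algebraic multiplicity 2).

For λ = -3: rank(A + 3I) = 4, rank((A + 3I)^2) = 3. The eigenspace has dimension 5 - 4 = 1, so there is 1 Jordan block; the rank sequence gives block sizes [2].

For λ = 1: algebraic multiplicity 1 gives one 1×1 block.

For λ = 4: rank(A - 4I) = 4, rank((A - 4I)^2) = 3. The eigenspace has dimension 5 - 4 = 1, so there is 1 Jordan block; the rank sequence gives block sizes [2].

Assembling the blocks gives the Jordan form J above.

J = [[-3, 1, 0, 0, 0], [0, -3, 0, 0, 0], [0, 0, 1, 0, 0], [0, 0, 0, 4, 1], [0, 0, 0, 0, 4]]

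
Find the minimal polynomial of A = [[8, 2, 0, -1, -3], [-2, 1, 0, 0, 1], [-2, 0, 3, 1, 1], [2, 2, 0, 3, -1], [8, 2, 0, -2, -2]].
m_A(x) = (x - 3)^2(x - 2)

The characteristic polynomial factors as (x - 3)^3(x - 2)^2. The minimal polynomial is ∏(x - λ)^{k_λ} where k_λ is the size of the largest Jordan block at λ.

For λ = 2: rank(A - 2I) = 3, and the largest Jordan block has size 1 (the smallest k with rank((A - 2I)^k) = rank((A - 2I)^(k+1))).
For λ = 3: rank(A - 3I) = 3, and the largest Jordan block has size 2 (the smallest k with rank((A - 3I)^k) = rank((A - 3I)^(k+1))).

So m_A(x) = (x - 3)^2(x - 2).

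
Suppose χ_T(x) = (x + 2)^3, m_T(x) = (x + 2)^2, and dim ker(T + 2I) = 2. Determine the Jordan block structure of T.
Jordan blocks: (-2, 2), (-2, 1)

λ = -2: algebraic multiplicity 3 (exponent in χ_T), largest block size 2 (exponent in m_T), 2 blocks (geometric multiplicity). These force block sizes [2, 1].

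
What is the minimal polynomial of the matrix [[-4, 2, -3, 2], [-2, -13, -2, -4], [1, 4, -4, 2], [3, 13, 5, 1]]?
m_A(x) = (x + 5)^2

The characteristic polynomial factors as (x + 5)^4. The minimal polynomial is ∏(x - λ)^{k_λ} where k_λ is the size of the largest Jordan block at λ.

For λ = -5: rank(A + 5I) = 2, and the largest Jordan block has size 2 (the smallest k with rank((A + 5I)^k) = rank((A + 5I)^(k+1))).

So m_A(x) = (x + 5)^2.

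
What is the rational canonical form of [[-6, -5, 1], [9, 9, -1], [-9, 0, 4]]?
The invariant factors of A (the non-unit diagonal entries of the Smith normal form of xI - A over ℚ[x]) are x(x - 4)(x - 3), each dividing the next. The characteristic polynomial is their product, x(x - 4)(x - 3).

The rational canonical form is the block-diagonal matrix of companion matrices C(f_i):
R = [[0, 0, 0], [1, 0, -12], [0, 1, 7]].

R = [[0, 0, 0], [1, 0, -12], [0, 1, 7]]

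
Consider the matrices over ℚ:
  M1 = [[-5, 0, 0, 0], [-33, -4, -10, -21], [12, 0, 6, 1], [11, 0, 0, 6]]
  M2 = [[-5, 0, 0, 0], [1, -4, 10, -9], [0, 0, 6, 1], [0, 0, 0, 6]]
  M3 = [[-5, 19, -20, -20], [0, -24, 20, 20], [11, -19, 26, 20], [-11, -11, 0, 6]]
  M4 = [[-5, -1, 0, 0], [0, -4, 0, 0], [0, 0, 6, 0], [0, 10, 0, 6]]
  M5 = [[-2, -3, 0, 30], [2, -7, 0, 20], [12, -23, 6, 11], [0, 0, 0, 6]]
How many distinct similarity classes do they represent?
Characteristic polynomials: χ_{M1} = (x - 6)^2(x + 4)(x + 5), χ_{M2} = (x - 6)^2(x + 4)(x + 5), χ_{M3} = (x - 6)^2(x + 4)(x + 5), χ_{M4} = (x - 6)^2(x + 4)(x + 5), χ_{M5} = (x - 6)^2(x + 4)(x + 5).

{M1, M2, M5}: invariant factors (x - 6)^2(x + 4)(x + 5).

{M3, M4}: invariant factors x - 6, (x - 6)(x + 4)(x + 5).

Matrices are similar if and only if their invariant-factor lists agree; the partition into similarity classes is {M1, M2, M5}, {M3, M4}.

2 classes: {M1, M2, M5}, {M3, M4}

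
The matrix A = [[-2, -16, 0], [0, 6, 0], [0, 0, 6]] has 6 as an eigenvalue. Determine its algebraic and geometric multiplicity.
algebraic multiplicity 2, geometric multiplicity 2

The characteristic polynomial is (x - 6)^2(x + 2), so the factor x - 6 appears with exponent 2: the algebraic multiplicity is 2.

rank(A - 6I) = 1, so the eigenspace has dimension 3 - 1 = 2: the geometric multiplicity is 2.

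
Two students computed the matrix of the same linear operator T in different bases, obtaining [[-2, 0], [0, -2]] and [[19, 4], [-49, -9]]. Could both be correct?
trace(A) = -4 but trace(B) = 10. The trace is a similarity invariant, so A and B are not similar.

No.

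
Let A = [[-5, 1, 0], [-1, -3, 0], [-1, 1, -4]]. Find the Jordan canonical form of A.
J = [[-4, 1, 0], [0, -4, 0], [0, 0, -4]]

The characteristic polynomial is det(xI - A) = (x + 4)^3, so the eigenvalues are -4 (algebraic multiplicity 3).

For λ = -4: rank(A + 4I) = 1, rank((A + 4I)^2) = 0. The eigenspace has dimension 3 - 1 = 2, so there are 2 Jordan blocks; the rank sequence gives block sizes [2, 1].

Assembling the blocks gives the Jordan form J above.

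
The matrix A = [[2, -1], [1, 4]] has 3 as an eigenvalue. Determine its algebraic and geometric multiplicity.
The characteristic polynomial is (x - 3)^2, so the factor x - 3 appears with exponent 2: the algebraic multiplicity is 2.

rank(A - 3I) = 1, so the eigenspace has dimension 2 - 1 = 1: the geometric multiplicity is 1.

Since 1 < 2, A is not diagonalizable.

algebraic multiplicity 2, geometric multiplicity 1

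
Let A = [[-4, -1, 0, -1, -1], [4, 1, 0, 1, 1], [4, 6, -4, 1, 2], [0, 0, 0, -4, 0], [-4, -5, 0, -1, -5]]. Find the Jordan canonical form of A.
The characteristic polynomial is det(xI - A) = x(x + 4)^4, so the eigenvalues are -4 (algebraic multiplicity 4), 0 (algebraic multiplicity 1).

For λ = -4: rank(A + 4I) = 3, rank((A + 4I)^2) = 1. The eigenspace has dimension 5 - 3 = 2, so there are 2 Jordan blocks; the rank sequence gives block sizes [2, 2].

For λ = 0: algebraic multiplicity 1 gives one 1×1 block.

Assembling the blocks gives the Jordan form J above.

J = [[-4, 1, 0, 0, 0], [0, -4, 0, 0, 0], [0, 0, -4, 1, 0], [0, 0, 0, -4, 0], [0, 0, 0, 0, 0]]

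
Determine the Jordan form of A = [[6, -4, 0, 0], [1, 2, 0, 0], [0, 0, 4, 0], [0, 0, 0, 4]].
J = [[4, 1, 0, 0], [0, 4, 0, 0], [0, 0, 4, 0], [0, 0, 0, 4]]

The characteristic polynomial is det(xI - A) = (x - 4)^4, so the eigenvalues are 4 (algebraic multiplicity 4).

For λ = 4: rank(A - 4I) = 1, rank((A - 4I)^2) = 0. The eigenspace has dimension 4 - 1 = 3, so there are 3 Jordan blocks; the rank sequence gives block sizes [2, 1, 1].

Assembling the blocks gives the Jordan form J above.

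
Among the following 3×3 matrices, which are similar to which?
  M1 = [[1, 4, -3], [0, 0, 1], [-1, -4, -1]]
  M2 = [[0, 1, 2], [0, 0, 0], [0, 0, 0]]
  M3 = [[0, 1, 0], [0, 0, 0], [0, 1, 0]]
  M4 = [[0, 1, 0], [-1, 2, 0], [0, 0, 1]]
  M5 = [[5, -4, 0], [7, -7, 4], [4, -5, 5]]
Characteristic polynomials: χ_{M1} = x^3, χ_{M2} = x^3, χ_{M3} = x^3, χ_{M4} = (x - 1)^3, χ_{M5} = (x - 1)^3.

{M1}: invariant factors x^3.

{M2, M3}: invariant factors x, x^2.

{M4}: invariant factors x - 1, (x - 1)^2.

{M5}: invariant factors (x - 1)^3.

Matrices are similar if and only if their invariant-factor lists agree; the partition into similarity classes is {M1}, {M2, M3}, {M4}, {M5}.

4 classes: {M1}, {M2, M3}, {M4}, {M5}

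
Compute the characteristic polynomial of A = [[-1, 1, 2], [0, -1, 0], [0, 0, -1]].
xI - A = [[x + 1, -1, -2], [0, x + 1, 0], [0, 0, x + 1]].

Expanding det(xI - A) along the first row:
det(xI - A) = + (x + 1)·det([[x + 1, 0], [0, x + 1]]) - (-1)·det([[0, 0], [0, x + 1]]) + (-2)·det([[0, x + 1], [0, 0]]).

Evaluating gives χ_A(x) = x^3 + 3x^2 + 3x + 1 = (x + 1)^3.

χ_A(x) = (x + 1)^3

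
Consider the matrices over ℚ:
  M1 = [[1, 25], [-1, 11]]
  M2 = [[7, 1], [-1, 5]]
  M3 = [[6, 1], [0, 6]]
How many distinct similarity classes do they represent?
Characteristic polynomials: χ_{M1} = (x - 6)^2, χ_{M2} = (x - 6)^2, χ_{M3} = (x - 6)^2.

{M1, M2, M3}: invariant factors (x - 6)^2.

Matrices are similar if and only if their invariant-factor lists agree; the partition into similarity classes is {M1, M2, M3}.

1 class: {M1, M2, M3}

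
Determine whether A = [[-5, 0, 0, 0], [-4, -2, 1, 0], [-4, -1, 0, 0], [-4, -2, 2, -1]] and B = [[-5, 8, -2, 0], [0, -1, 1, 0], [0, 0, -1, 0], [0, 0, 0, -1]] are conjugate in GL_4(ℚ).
Yes.

Two matrices over a field are similar if and only if they have the same invariant factors.

Both A and B have characteristic polynomial (x + 1)^3(x + 5) and minimal polynomial (x + 1)^2(x + 5). Computing further, both have invariant factors x + 1, (x + 1)^2(x + 5). Hence A and B are similar.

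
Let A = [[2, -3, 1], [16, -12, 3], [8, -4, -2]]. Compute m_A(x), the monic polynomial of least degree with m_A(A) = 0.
m_A(x) = (x + 4)^3

The characteristic polynomial factors as (x + 4)^3. The minimal polynomial is ∏(x - λ)^{k_λ} where k_λ is the size of the largest Jordan block at λ.

For λ = -4: rank(A + 4I) = 2, and the largest Jordan block has size 3 (the smallest k with rank((A + 4I)^k) = rank((A + 4I)^(k+1))).

So m_A(x) = (x + 4)^3.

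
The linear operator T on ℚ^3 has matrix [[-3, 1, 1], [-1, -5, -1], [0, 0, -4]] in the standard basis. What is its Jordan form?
The characteristic polynomial is det(xI - A) = (x + 4)^3, so the eigenvalues are -4 (algebraic multiplicity 3).

For λ = -4: rank(A + 4I) = 1, rank((A + 4I)^2) = 0. The eigenspace has dimension 3 - 1 = 2, so there are 2 Jordan blocks; the rank sequence gives block sizes [2, 1].

Assembling the blocks gives the Jordan form J above.

J = [[-4, 1, 0], [0, -4, 0], [0, 0, -4]]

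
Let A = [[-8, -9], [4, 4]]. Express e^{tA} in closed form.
e^{tA} = [[(1 - 6*t)*e^{-2*t}, -9*t*e^{-2*t}], [4*t*e^{-2*t}, (6*t + 1)*e^{-2*t}]]

A has Jordan form J = [[-2, 1], [0, -2]] with A = PJP^{-1}, so e^{tA} = P e^{tJ} P^{-1}.

For a Jordan block J_k(λ), e^{tJ_k(λ)} = e^{λt} · (I + tN + t^2 N^2/2! + ... + t^{k-1} N^{k-1}/(k-1)!) where N is the nilpotent superdiagonal part.

Assembling the blocks and conjugating back gives the entries of e^{tA} as shown above.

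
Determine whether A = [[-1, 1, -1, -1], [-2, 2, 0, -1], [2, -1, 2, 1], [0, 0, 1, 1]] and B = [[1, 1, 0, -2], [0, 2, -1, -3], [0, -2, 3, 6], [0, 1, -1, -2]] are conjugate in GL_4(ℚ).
Two matrices over a field are similar if and only if they have the same invariant factors.

Both A and B have characteristic polynomial (x - 1)^4 and minimal polynomial (x - 1)^3. Computing further, both have invariant factors x - 1, (x - 1)^3. Hence A and B are similar.

Yes.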